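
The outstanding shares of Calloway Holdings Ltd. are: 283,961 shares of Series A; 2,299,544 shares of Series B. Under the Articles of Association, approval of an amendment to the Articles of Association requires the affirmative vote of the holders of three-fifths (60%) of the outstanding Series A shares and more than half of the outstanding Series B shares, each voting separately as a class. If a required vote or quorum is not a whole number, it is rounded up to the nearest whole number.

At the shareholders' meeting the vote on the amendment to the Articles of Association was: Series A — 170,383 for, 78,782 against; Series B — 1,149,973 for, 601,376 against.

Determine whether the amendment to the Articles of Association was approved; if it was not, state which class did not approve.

Series A: 3/5 of 283961 = 170376.60, rounded up to 170377; 170,377 required, 170,383 in favor — approved.
Series B: a majority of 2299544 is 1149773; 1,149,773 required, 1,149,973 in favor — approved.

Approved — every class gave the required vote.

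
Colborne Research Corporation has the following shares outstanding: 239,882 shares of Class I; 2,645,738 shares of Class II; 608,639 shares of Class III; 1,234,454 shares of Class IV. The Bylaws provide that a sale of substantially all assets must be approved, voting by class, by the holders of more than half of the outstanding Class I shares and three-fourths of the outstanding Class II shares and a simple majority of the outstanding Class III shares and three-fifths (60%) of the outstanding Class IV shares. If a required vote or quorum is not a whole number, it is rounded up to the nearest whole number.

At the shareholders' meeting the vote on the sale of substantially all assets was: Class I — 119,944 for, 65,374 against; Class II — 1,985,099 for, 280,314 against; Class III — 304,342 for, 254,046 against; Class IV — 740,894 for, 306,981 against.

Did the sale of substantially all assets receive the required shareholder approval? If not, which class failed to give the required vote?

Class I: a majority of 239882 is 119942; 119,942 required, 119,944 in favor — approved.
Class II: 3/4 of 2645738 = 1984303.50, rounded up to 1984304; 1,984,304 required, 1,985,099 in favor — approved.
Class III: a majority of 608639 is 304320; 304,320 required, 304,342 in favor — approved.
Class IV: 3/5 of 1234454 = 740672.40, rounded up to 740673; 740,673 required, 740,894 in favor — approved.

Approved — every class gave the required vote.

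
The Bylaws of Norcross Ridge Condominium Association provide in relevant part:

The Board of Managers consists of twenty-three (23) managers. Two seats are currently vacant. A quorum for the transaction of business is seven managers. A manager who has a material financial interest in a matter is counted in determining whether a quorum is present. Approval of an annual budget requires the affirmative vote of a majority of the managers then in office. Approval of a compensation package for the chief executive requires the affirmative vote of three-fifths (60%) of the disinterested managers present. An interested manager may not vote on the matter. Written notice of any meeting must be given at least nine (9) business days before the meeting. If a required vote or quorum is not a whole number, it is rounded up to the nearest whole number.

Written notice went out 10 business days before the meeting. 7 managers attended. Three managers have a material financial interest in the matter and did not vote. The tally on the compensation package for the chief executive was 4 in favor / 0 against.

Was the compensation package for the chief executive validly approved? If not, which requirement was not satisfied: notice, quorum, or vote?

Valid — all requirements satisfied.

Notice: 10 business days given; 9 required (10 ≥ 9). Satisfied.
Quorum: 7 present (interested managers count toward quorum); quorum is 7. Satisfied.
Vote: the compensation package for the chief executive requires three-fifths of the disinterested managers present (7 − 3 = 4). 3/5 of 4 = 2.40, rounded up to 3, so 3 affirmative votes are needed; 4 voted in favor. Satisfied.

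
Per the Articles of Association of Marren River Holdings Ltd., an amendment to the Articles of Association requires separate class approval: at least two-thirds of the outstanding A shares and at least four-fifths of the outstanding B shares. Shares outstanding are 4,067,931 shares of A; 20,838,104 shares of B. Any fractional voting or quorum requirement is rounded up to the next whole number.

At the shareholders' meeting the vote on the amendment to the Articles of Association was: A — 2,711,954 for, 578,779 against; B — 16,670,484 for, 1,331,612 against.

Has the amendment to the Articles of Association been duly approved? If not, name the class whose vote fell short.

A: 2/3 of 4067931 = 2711954; 2,711,954 required, 2,711,954 in favor — approved.
B: 4/5 of 20838104 = 16670483.20, rounded up to 16670484; 16,670,484 required, 16,670,484 in favor — approved.

Approved — every class gave the required vote.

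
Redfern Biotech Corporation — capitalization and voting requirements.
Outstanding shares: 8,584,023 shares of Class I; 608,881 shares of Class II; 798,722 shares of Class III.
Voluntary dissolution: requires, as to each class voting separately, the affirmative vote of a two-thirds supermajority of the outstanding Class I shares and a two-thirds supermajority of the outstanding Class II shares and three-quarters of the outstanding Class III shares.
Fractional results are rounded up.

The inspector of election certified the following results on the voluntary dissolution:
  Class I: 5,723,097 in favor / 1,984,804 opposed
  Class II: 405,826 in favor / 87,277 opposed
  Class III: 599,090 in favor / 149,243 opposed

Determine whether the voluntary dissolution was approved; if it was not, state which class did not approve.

Not approved — the Class II shares did not give the required vote.

Class I: 2/3 of 8584023 = 5722682; 5,722,682 required, 5,723,097 in favor — approved.
Class II: 2/3 of 608881 = 405920.67, rounded up to 405921; 405,921 required, 405,826 in favor — not approved.
Class III: 3/4 of 798722 = 599041.50, rounded up to 599042; 599,042 required, 599,090 in favor — approved.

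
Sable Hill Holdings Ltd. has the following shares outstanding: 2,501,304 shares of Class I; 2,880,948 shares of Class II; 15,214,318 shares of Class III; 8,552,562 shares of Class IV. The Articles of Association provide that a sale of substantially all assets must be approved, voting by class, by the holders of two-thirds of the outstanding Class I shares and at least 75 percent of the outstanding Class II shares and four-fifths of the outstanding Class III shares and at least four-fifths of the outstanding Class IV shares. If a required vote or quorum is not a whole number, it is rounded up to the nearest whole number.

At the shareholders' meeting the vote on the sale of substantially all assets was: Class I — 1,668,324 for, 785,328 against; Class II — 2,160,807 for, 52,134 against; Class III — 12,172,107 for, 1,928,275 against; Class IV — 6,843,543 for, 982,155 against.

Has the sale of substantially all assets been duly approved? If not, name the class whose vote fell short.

Class I: 2/3 of 2501304 = 1667536; 1,667,536 required, 1,668,324 in favor — approved.
Class II: 3/4 of 2880948 = 2160711; 2,160,711 required, 2,160,807 in favor — approved.
Class III: 4/5 of 15214318 = 12171454.40, rounded up to 12171455; 12,171,455 required, 12,172,107 in favor — approved.
Class IV: 4/5 of 8552562 = 6842049.60, rounded up to 6842050; 6,842,050 required, 6,843,543 in favor — approved.

Approved — every class gave the required vote.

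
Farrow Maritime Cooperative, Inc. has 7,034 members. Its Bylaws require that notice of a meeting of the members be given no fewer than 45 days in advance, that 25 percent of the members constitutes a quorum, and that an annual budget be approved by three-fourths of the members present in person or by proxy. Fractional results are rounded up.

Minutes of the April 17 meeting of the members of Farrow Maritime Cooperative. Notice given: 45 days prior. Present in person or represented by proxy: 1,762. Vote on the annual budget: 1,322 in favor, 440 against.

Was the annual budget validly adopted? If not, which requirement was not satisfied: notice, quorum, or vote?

Valid — all requirements satisfied.

Notice: 45 days given; 45 required. Satisfied.
Quorum: 25% of 7,034 = 1,758.50, rounded up to 1,759; 1,762 present. Satisfied.
Vote: requires three-fourths of those present (1,762); 3/4 of 1762 = 1321.50, rounded up to 1322, so 1,322 needed; 1,322 in favor. Satisfied.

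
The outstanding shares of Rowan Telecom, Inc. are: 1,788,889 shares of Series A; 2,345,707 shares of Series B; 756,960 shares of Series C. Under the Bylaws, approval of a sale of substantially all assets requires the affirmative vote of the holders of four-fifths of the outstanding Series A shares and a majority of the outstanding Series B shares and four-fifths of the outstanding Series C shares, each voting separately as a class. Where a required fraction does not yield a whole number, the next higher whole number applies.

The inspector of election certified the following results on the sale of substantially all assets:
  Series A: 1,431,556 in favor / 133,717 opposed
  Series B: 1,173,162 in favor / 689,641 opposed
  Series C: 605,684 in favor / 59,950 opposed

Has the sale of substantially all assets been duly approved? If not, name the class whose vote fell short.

Series A: 4/5 of 1788889 = 1431111.20, rounded up to 1431112; 1,431,112 required, 1,431,556 in favor — approved.
Series B: a majority of 2345707 is 1172854; 1,172,854 required, 1,173,162 in favor — approved.
Series C: 4/5 of 756960 = 605568; 605,568 required, 605,684 in favor — approved.

Approved — every class gave the required vote.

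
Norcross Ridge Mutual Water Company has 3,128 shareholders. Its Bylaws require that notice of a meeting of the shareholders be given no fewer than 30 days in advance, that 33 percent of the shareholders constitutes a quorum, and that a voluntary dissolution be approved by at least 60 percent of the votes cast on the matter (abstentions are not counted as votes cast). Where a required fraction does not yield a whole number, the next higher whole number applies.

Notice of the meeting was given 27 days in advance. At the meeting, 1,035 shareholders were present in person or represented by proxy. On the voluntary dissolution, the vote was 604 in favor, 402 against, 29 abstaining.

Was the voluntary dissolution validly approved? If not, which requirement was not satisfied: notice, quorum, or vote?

Invalid — notice requirement not satisfied.

Notice: 27 days given; 30 required. Not satisfied.
Quorum: 33% of 3,128 = 1,032.24, rounded up to 1,033; 1,035 present. Satisfied.
Vote: requires three-fifths of the votes cast (1,035 − 29 abstaining = 1,006); 3/5 of 1006 = 603.60, rounded up to 604, so 604 needed; 604 in favor. Satisfied.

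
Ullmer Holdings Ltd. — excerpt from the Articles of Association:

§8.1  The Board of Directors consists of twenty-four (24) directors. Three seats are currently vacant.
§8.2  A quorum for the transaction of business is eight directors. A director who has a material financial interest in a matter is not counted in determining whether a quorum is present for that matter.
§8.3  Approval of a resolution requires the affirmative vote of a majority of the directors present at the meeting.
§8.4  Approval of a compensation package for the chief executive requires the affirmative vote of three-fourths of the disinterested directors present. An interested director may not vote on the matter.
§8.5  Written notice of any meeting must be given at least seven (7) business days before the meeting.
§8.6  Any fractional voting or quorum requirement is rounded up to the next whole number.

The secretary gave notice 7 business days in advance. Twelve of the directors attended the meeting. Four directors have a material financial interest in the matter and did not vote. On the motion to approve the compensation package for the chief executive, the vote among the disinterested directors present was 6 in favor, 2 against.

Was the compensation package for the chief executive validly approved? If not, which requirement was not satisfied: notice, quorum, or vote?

Valid — all requirements satisfied.

Notice: 7 business days given; 7 required (7 ≥ 7). Satisfied.
Quorum: 12 present, but the 4 interested directors do not count, leaving 8. Quorum is 8. Satisfied.
Vote: the compensation package for the chief executive requires three-fourths of the disinterested directors present (12 − 4 = 8). 3/4 of 8 = 6, so 6 affirmative votes are needed; 6 voted in favor. Satisfied.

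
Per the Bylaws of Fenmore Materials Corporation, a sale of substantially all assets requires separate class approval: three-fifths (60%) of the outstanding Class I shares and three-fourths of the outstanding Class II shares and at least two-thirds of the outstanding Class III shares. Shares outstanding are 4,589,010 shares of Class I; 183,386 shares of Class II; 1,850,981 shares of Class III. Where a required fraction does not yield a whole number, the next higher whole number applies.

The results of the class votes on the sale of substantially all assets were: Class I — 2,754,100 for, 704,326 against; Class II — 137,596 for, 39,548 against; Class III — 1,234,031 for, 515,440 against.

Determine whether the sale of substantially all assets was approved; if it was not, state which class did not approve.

Approved — every class gave the required vote.

Class I: 3/5 of 4589010 = 2753406; 2,753,406 required, 2,754,100 in favor — approved.
Class II: 3/4 of 183386 = 137539.50, rounded up to 137540; 137,540 required, 137,596 in favor — approved.
Class III: 2/3 of 1850981 = 1233987.33, rounded up to 1233988; 1,233,988 required, 1,234,031 in favor — approved.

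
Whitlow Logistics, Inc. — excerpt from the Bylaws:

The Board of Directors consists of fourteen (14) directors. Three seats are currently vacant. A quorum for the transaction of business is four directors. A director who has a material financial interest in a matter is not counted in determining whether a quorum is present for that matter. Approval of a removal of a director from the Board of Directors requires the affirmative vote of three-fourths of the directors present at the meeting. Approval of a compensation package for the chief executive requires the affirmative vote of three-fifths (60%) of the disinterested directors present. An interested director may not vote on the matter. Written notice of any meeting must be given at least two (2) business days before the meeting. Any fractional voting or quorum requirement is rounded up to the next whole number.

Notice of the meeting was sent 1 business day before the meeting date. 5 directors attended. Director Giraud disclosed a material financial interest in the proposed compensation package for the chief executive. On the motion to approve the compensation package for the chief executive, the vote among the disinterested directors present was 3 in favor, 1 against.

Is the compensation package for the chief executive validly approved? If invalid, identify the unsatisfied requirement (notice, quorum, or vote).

Invalid — notice requirement not satisfied.

Notice: 1 business day given; 2 required (1 < 2). Not satisfied.
Quorum: 5 present, but the 1 interested director does not count, leaving 4. Quorum is 4. Satisfied.
Vote: the compensation package for the chief executive requires three-fifths of the disinterested directors present (5 − 1 = 4). 3/5 of 4 = 2.40, rounded up to 3, so 3 affirmative votes are needed; 3 voted in favor. Satisfied.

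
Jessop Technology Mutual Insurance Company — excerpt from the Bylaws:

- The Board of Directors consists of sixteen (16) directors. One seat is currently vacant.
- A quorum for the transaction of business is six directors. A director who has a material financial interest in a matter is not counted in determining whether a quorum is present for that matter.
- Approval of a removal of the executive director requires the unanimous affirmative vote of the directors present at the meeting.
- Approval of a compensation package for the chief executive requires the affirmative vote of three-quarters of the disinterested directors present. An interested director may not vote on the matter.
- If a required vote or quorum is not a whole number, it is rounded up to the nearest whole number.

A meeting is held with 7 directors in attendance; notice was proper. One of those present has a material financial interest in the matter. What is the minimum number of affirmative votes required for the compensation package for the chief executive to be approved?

5

The compensation package for the chief executive requires three-fourths of the disinterested directors present (7 − 1 = 6).
3/4 of 6 = 4.50, rounded up to 5.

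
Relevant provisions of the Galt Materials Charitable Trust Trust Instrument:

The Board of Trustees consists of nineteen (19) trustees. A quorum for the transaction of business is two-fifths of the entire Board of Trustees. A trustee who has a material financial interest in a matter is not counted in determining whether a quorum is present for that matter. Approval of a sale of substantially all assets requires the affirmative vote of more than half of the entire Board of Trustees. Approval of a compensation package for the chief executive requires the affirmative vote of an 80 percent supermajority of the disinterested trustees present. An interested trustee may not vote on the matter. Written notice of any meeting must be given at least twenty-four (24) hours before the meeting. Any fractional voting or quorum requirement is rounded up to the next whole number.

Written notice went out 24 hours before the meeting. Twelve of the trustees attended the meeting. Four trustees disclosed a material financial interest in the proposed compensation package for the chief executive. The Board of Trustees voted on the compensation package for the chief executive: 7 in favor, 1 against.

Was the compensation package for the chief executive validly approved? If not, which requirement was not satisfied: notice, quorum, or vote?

Valid — all requirements satisfied.

Notice: 24 hours given; 24 required (24 ≥ 24). Satisfied.
Quorum: 12 present, but the 4 interested trustees do not count, leaving 8. Quorum is 8. Satisfied.
Vote: the compensation package for the chief executive requires four-fifths of the disinterested trustees present (12 − 4 = 8). 4/5 of 8 = 6.40, rounded up to 7, so 7 affirmative votes are needed; 7 voted in favor. Satisfied.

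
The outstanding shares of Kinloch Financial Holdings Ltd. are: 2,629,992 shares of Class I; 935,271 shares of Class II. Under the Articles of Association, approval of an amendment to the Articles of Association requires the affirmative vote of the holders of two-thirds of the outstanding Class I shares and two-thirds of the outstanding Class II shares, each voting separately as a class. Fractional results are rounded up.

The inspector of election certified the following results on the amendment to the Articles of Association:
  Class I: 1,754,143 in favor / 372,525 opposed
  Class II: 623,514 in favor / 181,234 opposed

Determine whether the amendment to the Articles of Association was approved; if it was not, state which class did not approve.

Approved — every class gave the required vote.

Class I: 2/3 of 2629992 = 1753328; 1,753,328 required, 1,754,143 in favor — approved.
Class II: 2/3 of 935271 = 623514; 623,514 required, 623,514 in favor — approved.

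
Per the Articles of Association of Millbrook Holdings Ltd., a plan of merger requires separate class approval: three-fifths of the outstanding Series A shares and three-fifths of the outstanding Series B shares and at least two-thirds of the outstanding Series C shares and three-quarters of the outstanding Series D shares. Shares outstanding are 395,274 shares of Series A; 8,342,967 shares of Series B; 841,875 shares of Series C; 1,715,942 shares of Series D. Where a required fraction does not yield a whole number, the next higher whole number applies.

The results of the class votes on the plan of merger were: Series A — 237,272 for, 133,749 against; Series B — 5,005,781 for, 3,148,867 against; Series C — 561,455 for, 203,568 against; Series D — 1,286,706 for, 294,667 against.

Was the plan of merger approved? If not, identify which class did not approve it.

Not approved — the Series D shares did not give the required vote.

Series A: 3/5 of 395274 = 237164.40, rounded up to 237165; 237,165 required, 237,272 in favor — approved.
Series B: 3/5 of 8342967 = 5005780.20, rounded up to 5005781; 5,005,781 required, 5,005,781 in favor — approved.
Series C: 2/3 of 841875 = 561250; 561,250 required, 561,455 in favor — approved.
Series D: 3/4 of 1715942 = 1286956.50, rounded up to 1286957; 1,286,957 required, 1,286,706 in favor — not approved.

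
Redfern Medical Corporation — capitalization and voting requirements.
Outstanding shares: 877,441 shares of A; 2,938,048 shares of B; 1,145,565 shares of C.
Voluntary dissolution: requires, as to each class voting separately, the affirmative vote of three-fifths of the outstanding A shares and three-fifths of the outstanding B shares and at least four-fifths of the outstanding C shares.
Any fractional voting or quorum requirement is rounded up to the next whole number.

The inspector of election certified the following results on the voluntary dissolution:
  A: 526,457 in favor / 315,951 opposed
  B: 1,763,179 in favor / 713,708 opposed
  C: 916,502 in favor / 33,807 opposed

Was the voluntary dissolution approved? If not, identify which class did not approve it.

Not approved — the A shares did not give the required vote.

A: 3/5 of 877441 = 526464.60, rounded up to 526465; 526,465 required, 526,457 in favor — not approved.
B: 3/5 of 2938048 = 1762828.80, rounded up to 1762829; 1,762,829 required, 1,763,179 in favor — approved.
C: 4/5 of 1145565 = 916452; 916,452 required, 916,502 in favor — approved.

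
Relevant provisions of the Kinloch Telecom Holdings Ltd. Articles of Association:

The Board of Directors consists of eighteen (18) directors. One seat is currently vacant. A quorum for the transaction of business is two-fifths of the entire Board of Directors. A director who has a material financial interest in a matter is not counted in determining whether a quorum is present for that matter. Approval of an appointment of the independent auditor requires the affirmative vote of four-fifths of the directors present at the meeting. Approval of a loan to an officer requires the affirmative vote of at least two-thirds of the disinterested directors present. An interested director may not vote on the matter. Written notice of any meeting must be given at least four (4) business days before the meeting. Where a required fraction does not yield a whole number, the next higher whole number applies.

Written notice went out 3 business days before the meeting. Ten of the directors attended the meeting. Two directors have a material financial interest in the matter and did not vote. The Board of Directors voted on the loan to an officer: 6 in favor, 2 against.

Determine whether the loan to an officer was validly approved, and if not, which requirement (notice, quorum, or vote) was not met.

Invalid — notice requirement not satisfied.

Notice: 3 business days given; 4 required (3 < 4). Not satisfied.
Quorum: 10 present, but the 2 interested directors do not count, leaving 8. Quorum is 8. Satisfied.
Vote: the loan to an officer requires two-thirds of the disinterested directors present (10 − 2 = 8). 2/3 of 8 = 5.33, rounded up to 6, so 6 affirmative votes are needed; 6 voted in favor. Satisfied.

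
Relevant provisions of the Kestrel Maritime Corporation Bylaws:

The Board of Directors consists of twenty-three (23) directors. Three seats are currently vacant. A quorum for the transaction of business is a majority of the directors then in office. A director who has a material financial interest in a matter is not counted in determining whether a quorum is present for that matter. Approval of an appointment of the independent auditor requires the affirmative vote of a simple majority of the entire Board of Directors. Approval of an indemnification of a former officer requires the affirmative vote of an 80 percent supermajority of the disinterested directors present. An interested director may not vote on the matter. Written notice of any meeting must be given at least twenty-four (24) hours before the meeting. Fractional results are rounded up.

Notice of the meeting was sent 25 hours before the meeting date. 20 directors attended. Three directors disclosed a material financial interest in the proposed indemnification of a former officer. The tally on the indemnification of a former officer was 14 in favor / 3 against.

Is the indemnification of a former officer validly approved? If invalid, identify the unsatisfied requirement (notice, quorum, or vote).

Notice: 25 hours given; 24 required (25 ≥ 24). Satisfied.
Quorum: 20 present, but the 3 interested directors do not count, leaving 17. Quorum is 11. Satisfied.
Vote: the indemnification of a former officer requires four-fifths of the disinterested directors present (20 − 3 = 17). 4/5 of 17 = 13.60, rounded up to 14, so 14 affirmative votes are needed; 14 voted in favor. Satisfied.

Valid — all requirements satisfied.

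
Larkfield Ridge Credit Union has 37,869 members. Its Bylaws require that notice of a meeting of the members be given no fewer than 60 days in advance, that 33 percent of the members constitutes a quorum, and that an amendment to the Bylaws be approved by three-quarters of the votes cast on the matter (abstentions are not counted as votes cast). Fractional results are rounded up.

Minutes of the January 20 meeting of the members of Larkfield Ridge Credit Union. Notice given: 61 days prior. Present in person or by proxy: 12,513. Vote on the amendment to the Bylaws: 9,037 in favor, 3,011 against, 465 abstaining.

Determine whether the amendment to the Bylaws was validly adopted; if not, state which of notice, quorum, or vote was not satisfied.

Notice: 61 days given; 60 required. Satisfied.
Quorum: 33% of 37,869 = 12,496.77, rounded up to 12,497; 12,513 present. Satisfied.
Vote: requires three-fourths of the votes cast (12,513 − 465 abstaining = 12,048); 3/4 of 12048 = 9036, so 9,036 needed; 9,037 in favor. Satisfied.

Valid — all requirements satisfied.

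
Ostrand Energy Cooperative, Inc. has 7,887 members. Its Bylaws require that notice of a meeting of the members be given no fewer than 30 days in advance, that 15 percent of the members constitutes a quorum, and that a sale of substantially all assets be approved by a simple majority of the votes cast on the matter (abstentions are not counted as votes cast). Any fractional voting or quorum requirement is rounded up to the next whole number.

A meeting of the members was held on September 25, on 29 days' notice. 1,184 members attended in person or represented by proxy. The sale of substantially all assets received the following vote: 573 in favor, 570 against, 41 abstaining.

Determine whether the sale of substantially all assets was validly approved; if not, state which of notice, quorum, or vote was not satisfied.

Invalid — notice requirement not satisfied.

Notice: 29 days given; 30 required. Not satisfied.
Quorum: 15% of 7,887 = 1,183.05, rounded up to 1,184; 1,184 present. Satisfied.
Vote: requires a majority of the votes cast (1,184 − 41 abstaining = 1,143); a majority of 1143 is 572, so 572 needed; 573 in favor. Satisfied.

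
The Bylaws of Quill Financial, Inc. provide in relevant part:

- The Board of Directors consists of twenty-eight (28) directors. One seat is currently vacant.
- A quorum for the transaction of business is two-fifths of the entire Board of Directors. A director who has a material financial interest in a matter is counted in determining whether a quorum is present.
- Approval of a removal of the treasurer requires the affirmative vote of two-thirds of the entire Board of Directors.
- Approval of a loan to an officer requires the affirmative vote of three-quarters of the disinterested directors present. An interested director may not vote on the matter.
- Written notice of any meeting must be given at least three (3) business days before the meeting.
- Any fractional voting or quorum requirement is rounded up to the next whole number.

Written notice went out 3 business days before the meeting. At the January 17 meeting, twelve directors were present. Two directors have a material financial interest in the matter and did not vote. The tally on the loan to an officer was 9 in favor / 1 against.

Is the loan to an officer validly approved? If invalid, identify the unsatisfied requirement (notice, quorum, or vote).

Valid — all requirements satisfied.

Notice: 3 business days given; 3 required (3 ≥ 3). Satisfied.
Quorum: 12 present (interested directors count toward quorum); quorum is 12. Satisfied.
Vote: the loan to an officer requires three-fourths of the disinterested directors present (12 − 2 = 10). 3/4 of 10 = 7.50, rounded up to 8, so 8 affirmative votes are needed; 9 voted in favor. Satisfied.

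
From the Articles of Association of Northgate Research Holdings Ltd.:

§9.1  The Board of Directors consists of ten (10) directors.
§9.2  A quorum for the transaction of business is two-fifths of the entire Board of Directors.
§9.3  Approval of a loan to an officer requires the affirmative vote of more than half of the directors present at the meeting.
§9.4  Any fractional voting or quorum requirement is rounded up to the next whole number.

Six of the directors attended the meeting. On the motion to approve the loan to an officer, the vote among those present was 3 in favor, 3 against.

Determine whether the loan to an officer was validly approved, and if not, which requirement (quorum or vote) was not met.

Invalid — vote requirement not satisfied.

Quorum: 6 present; quorum is 4. Satisfied.
Vote: the loan to an officer requires a majority of the directors present (6). A majority of 6 is 4, so 4 affirmative votes are needed; 3 voted in favor. Not satisfied.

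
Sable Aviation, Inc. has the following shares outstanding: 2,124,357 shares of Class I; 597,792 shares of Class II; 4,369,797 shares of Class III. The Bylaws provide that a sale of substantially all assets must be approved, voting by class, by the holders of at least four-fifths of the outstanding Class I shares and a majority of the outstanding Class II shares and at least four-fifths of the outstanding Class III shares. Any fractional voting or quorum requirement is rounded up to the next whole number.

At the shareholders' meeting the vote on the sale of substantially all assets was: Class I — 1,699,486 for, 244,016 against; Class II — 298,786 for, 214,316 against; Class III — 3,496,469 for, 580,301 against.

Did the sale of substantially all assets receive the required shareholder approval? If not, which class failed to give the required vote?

Not approved — the Class II shares did not give the required vote.

Class I: 4/5 of 2124357 = 1699485.60, rounded up to 1699486; 1,699,486 required, 1,699,486 in favor — approved.
Class II: a majority of 597792 is 298897; 298,897 required, 298,786 in favor — not approved.
Class III: 4/5 of 4369797 = 3495837.60, rounded up to 3495838; 3,495,838 required, 3,496,469 in favor — approved.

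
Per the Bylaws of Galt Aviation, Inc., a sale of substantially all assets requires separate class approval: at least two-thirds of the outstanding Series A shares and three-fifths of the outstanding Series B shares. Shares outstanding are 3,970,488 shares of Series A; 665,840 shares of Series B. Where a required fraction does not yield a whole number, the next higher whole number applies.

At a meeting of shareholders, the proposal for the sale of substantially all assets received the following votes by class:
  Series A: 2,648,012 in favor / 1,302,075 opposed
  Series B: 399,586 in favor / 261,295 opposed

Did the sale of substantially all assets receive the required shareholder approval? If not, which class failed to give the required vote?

Approved — every class gave the required vote.

Series A: 2/3 of 3970488 = 2646992; 2,646,992 required, 2,648,012 in favor — approved.
Series B: 3/5 of 665840 = 399504; 399,504 required, 399,586 in favor — approved.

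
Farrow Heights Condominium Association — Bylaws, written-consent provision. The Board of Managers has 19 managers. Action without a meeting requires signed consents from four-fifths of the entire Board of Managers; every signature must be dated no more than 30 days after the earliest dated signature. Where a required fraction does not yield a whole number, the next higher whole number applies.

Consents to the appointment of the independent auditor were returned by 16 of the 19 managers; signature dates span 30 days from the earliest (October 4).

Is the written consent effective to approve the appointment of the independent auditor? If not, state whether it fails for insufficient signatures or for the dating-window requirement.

Effective — both the signature and dating-window requirements are satisfied.

Signatures required: four-fifths of 19 — 4/5 of 19 = 15.20, rounded up to 16, so 16 needed; 16 signed. Sufficient.
Dating window: the latest signature is 30 days after the earliest; the limit is 30 days. Within the window.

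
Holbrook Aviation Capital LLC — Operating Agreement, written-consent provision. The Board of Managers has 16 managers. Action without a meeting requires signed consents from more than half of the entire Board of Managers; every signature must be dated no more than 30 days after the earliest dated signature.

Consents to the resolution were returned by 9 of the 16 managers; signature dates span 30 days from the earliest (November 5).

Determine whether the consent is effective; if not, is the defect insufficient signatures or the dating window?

Signatures required: more than half of 16 — a majority of 16 is 9, so 9 needed; 9 signed. Sufficient.
Dating window: the latest signature is 30 days after the earliest; the limit is 30 days. Within the window.

Effective — both the signature and dating-window requirements are satisfied.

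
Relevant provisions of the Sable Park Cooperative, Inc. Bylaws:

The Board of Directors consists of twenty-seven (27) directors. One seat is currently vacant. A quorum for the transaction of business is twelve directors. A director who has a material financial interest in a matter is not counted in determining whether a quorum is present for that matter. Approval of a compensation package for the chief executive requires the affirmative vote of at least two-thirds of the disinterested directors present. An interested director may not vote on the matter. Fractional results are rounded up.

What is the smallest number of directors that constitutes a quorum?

12

The quorum is fixed at 12.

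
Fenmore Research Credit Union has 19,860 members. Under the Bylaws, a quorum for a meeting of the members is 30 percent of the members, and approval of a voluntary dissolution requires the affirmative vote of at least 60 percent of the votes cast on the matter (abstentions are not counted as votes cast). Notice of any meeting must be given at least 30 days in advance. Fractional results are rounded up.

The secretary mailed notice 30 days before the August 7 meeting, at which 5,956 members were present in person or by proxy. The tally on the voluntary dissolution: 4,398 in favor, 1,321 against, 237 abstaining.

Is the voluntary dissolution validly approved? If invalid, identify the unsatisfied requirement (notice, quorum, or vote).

Notice: 30 days given; 30 required. Satisfied.
Quorum: 30% of 19,860 = 5,958; 5,956 present. Not satisfied.
Vote: requires three-fifths of the votes cast (5,956 − 237 abstaining = 5,719); 3/5 of 5719 = 3431.40, rounded up to 3432, so 3,432 needed; 4,398 in favor. Satisfied.

Invalid — quorum requirement not satisfied.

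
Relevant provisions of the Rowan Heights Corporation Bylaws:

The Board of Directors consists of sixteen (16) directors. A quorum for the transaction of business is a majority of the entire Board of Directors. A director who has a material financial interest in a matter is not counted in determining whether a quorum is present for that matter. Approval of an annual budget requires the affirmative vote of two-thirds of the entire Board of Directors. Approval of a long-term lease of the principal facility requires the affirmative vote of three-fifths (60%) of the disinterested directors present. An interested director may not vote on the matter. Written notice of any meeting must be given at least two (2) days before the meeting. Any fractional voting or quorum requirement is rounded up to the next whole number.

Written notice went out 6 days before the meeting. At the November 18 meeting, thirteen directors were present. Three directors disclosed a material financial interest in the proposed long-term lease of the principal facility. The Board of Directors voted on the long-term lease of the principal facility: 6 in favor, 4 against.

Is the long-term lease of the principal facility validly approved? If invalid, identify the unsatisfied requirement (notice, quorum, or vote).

Notice: 6 days given; 2 required (6 ≥ 2). Satisfied.
Quorum: 13 present, but the 3 interested directors do not count, leaving 10. Quorum is 9. Satisfied.
Vote: the long-term lease of the principal facility requires three-fifths of the disinterested directors present (13 − 3 = 10). 3/5 of 10 = 6, so 6 affirmative votes are needed; 6 voted in favor. Satisfied.

Valid — all requirements satisfied.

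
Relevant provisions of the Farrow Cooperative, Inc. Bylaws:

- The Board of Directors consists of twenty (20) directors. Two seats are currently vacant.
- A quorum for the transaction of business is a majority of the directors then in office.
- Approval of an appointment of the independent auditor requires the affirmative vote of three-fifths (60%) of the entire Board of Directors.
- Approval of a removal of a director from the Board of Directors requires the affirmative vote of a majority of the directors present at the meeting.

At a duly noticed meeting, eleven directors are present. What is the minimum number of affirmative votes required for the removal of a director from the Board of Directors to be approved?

The removal of a director from the Board of Directors requires a majority of the directors present (11).
A majority of 11 is 6.

6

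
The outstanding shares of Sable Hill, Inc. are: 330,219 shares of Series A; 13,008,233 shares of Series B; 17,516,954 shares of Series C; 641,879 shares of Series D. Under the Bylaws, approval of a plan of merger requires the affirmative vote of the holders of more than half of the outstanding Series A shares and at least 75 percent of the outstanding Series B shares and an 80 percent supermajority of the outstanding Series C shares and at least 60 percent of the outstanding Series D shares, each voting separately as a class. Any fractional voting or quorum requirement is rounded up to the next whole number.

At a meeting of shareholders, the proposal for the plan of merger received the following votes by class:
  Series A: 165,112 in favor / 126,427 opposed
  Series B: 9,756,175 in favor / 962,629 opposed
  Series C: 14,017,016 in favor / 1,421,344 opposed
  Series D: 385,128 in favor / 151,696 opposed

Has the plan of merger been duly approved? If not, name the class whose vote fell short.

Series A: a majority of 330219 is 165110; 165,110 required, 165,112 in favor — approved.
Series B: 3/4 of 13008233 = 9756174.75, rounded up to 9756175; 9,756,175 required, 9,756,175 in favor — approved.
Series C: 4/5 of 17516954 = 14013563.20, rounded up to 14013564; 14,013,564 required, 14,017,016 in favor — approved.
Series D: 3/5 of 641879 = 385127.40, rounded up to 385128; 385,128 required, 385,128 in favor — approved.

Approved — every class gave the required vote.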